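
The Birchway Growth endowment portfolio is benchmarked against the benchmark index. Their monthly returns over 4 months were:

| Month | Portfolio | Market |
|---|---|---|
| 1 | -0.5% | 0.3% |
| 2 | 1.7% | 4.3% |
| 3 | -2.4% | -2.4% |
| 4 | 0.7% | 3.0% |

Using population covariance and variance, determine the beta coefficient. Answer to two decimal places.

0.59

r̄p = -0.1250%,  r̄m = 1.3000%
Cov = Σ(rp − r̄p)(rm − r̄m) / 4 = 3.9175
Var(rm) = Σ(rm − r̄m)² / 4 = 6.6450
β = Cov / Var = 3.9175 / 6.6450 = 0.5895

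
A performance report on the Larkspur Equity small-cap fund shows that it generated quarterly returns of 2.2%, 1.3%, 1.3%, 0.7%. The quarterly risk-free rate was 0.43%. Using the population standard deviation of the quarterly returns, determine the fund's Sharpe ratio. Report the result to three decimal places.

1.764

r̄ = (2.2 + 1.3 + 1.3 + 0.7) / 4 = 5.50 / 4 = 1.3750%
Σ(r − r̄)² = (2.2 − 1.3750)² + (1.3 − 1.3750)² + … = 1.1475
population σ = √(1.1475 / 4) = √0.2869 = 0.5356%
Sharpe = (r̄ − rf) / σ = (1.3750 − 0.43) / 0.5356 = 0.9450 / 0.5356 = 1.7644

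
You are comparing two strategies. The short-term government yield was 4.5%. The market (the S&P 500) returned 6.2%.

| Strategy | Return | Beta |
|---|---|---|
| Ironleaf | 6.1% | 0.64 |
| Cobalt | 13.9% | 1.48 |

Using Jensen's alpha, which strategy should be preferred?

Cobalt

Ironleaf: α = 6.1% − [4.5% + 0.64 × (6.2% − 4.5%)] = 0.512
Cobalt: α = 13.9% − [4.5% + 1.48 × (6.2% − 4.5%)] = 6.884
Highest: Cobalt (6.884).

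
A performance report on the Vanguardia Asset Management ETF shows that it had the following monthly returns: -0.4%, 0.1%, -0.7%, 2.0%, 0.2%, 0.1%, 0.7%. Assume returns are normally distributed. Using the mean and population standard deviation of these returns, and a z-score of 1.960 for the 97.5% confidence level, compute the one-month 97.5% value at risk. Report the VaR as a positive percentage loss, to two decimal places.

1.31

r̄ = (-0.4 + 0.1 − 0.7 + 2 + 0.2 + 0.1 + 0.7) / 7 = 0.2857%
Population σ = √[Σ(r − r̄)² / 7] = √[4.6286 / 7] = √0.6612 = 0.8131%
VaR = −(r̄ − z·σ) = −(0.2857 − 1.960 × 0.8131) = −(-1.3080) = 1.3080%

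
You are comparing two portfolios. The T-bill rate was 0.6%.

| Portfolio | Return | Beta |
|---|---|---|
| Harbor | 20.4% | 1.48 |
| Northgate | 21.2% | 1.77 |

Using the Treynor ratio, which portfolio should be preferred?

Harbor

Harbor: Treynor = (20.4% − 0.6%) / 1.48 = 13.378
Northgate: Treynor = (21.2% − 0.6%) / 1.77 = 11.638
Highest: Harbor (13.378).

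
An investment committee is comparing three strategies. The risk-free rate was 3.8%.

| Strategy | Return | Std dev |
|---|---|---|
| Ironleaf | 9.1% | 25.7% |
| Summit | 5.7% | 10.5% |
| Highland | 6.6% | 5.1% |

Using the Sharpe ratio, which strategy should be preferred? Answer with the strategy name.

Ironleaf: Sharpe ratio = (9.1% − 3.8%) / 25.7% = 0.206
Summit: Sharpe ratio = (5.7% − 3.8%) / 10.5% = 0.181
Highland: Sharpe ratio = (6.6% − 3.8%) / 5.1% = 0.549
Highest: Highland (0.549).

Highland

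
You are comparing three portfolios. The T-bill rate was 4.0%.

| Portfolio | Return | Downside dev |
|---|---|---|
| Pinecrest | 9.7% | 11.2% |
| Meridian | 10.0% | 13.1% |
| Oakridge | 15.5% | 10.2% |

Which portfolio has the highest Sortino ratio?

Oakridge

Pinecrest: Sortino ratio = (9.7% − 4.0%) / 11.2% = 0.509
Meridian: Sortino ratio = (10.0% − 4.0%) / 13.1% = 0.458
Oakridge: Sortino ratio = (15.5% − 4.0%) / 10.2% = 1.127
Highest: Oakridge (1.127).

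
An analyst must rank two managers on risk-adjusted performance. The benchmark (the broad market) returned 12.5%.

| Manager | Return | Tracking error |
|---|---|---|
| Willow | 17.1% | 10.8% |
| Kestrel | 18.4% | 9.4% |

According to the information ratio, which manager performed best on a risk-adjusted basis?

Willow: IR = (17.1% − 12.5%) / 10.8% = 0.426
Kestrel: IR = (18.4% − 12.5%) / 9.4% = 0.628
Highest: Kestrel (0.628).

Kestrel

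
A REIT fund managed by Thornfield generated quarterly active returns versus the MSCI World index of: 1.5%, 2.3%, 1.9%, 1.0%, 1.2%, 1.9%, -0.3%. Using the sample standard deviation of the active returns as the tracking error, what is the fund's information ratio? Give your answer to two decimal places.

1.59

r̄ = (1.5 + 2.3 + 1.9 + 1 + 1.2 + 1.9 − 0.3) / 7 = 1.3571%
Sample σ = √[Σ(r − r̄)² / 6] = √[4.3971 / 6] = √0.7329 = 0.8561%
IR = r̄ / tracking error = 1.3571 / 0.8561 = 1.5852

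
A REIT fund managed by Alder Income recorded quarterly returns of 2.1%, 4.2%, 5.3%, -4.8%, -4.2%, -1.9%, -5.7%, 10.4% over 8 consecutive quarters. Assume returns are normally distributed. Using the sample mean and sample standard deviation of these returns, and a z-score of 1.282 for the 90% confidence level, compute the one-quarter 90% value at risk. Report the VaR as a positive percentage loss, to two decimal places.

Mean return μ = 5.40 / 8 = 0.6750%
Σ(r − μ)² = (2.1 − 0.6750)² + (4.2 − 0.6750)² + (5.3 − 0.6750)² + … = 231.4350
σ = √[231.4350 / 7] = 5.7500%
VaR = −(μ − z·σ) = −(0.6750 − 1.282 × 5.7500) = −(-6.6965) = 6.6965%

6.70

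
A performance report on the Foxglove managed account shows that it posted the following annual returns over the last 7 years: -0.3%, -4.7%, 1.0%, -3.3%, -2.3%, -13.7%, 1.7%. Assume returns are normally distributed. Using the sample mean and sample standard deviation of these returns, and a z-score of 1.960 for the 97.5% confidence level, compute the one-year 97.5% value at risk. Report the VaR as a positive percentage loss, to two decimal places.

13.31

μ = (-0.3 − 4.7 + 1 − 3.3 − 2.3 − 13.7 + 1.7) / 7 = -21.60 / 7 = -3.0857%
Σ(r − μ)² = (-0.3 − (-3.0857))² + (-4.7 − (-3.0857))² + (1 − (-3.0857))² + … = 163.2886
σ = √[163.2886 / 6] = 5.2168%
VaR = −(μ − z·σ) = −(-3.0857 − 1.960 × 5.2168) = −(-13.3106) = 13.3106%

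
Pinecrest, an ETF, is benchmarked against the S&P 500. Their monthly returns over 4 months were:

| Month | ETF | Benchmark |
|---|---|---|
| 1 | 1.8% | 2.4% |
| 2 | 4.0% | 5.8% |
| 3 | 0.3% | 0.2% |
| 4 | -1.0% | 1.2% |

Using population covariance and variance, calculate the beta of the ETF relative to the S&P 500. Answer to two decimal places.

r̄p = 1.2750%,  r̄m = 2.4000%
Cov = Σ(rp − r̄p)(rm − r̄m) / 4 = 3.5350
Var(rm) = Σ(rm − r̄m)² / 4 = 4.4600
β = Cov / Var = 3.5350 / 4.4600 = 0.7926

0.79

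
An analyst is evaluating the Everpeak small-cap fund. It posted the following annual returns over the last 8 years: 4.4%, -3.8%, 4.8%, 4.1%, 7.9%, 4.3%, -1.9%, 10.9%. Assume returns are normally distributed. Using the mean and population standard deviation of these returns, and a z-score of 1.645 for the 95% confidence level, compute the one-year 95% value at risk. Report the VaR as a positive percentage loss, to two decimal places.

Mean return r̄ = 30.70 / 8 = 3.8375%
Population std dev = √[159.1588 / 8] = 4.4604%
VaR = −(r̄ − z·σ) = −(3.8375 − 1.645 × 4.4604) = −(-3.4999) = 3.4999%

3.50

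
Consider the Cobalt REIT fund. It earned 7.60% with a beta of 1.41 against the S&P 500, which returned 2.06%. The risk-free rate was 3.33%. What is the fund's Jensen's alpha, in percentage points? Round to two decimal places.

CAPM expected return = Rf + β(Rm − Rf) = 3.33% + 1.41 × (2.06% − 3.33%) = 3.33 + 1.41 × -1.27 = 1.5393%
Jensen's α = Rp − E[R] = 7.60% − 1.5393% = 6.0607

6.06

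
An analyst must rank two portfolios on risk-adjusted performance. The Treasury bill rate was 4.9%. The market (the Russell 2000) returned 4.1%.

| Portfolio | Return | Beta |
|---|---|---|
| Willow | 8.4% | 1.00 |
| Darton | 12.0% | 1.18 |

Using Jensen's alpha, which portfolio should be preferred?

Willow: α = 8.4% − [4.9% + 1.00 × (4.1% − 4.9%)] = 4.300
Darton: α = 12.0% − [4.9% + 1.18 × (4.1% − 4.9%)] = 8.044
Highest: Darton (8.044).

Darton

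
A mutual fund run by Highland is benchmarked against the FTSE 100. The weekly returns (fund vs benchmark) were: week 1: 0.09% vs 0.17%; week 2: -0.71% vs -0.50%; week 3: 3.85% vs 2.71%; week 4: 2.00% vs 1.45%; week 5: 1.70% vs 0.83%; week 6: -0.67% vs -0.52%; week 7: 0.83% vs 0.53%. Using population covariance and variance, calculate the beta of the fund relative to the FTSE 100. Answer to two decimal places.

r̄p = 1.0129%,  r̄m = 0.6671%
Cov = Σ(rp − r̄p)(rm − r̄m) / 7 = 1.5962
Var(rm) = Σ(rm − r̄m)² / 7 = 1.1214
β = Cov / Var = 1.5962 / 1.1214 = 1.4234

1.42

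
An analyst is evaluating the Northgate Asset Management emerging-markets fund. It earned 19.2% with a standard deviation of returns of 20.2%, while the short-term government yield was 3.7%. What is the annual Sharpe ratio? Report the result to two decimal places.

0.77

Sharpe = (Rp − Rf) / σp = (19.2% − 3.7%) / 20.2% = 15.50% / 20.2% = 0.7673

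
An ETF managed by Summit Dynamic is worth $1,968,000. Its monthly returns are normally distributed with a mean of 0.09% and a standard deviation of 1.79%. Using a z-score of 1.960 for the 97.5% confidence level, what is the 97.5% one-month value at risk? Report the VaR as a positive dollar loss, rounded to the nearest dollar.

$67,274

Return at the 97.5% tail: μ − z·σ = 0.09% − 1.960 × 1.79% = 0.09 − 3.5084 = -3.4184%
VaR = −(-3.4184%) × $1,968,000 = 3.4184% × $1,968,000 = $67,274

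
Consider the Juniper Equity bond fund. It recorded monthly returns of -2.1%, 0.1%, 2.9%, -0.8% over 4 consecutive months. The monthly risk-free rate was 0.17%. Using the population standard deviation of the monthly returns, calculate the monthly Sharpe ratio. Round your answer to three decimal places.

r̄ = (-2.1 + 0.1 + 2.9 − 0.8) / 4 = 0.0250%
Population σ = √[Σ(r − r̄)² / 4] = √[13.4675 / 4] = √3.3669 = 1.8349%
Sharpe = (r̄ − rf) / σ = (0.0250 − 0.17) / 1.8349 = -0.1450 / 1.8349 = -0.0790

-0.079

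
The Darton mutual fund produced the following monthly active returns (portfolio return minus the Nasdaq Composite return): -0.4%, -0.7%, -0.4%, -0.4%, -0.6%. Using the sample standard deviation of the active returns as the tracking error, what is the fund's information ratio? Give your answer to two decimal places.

Mean return μ = -2.50 / 5 = -0.5000%
Sample std dev = √[0.0800 / 4] = 0.1414%
IR = μ / tracking error = -0.5000 / 0.1414 = -3.5361

-3.54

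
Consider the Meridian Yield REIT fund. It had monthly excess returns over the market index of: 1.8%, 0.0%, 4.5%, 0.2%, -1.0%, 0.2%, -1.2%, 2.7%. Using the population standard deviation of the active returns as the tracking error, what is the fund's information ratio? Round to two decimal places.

0.49

μ = (1.8 + 0 + 4.5 + 0.2 − 1 + 0.2 − 1.2 + 2.7) / 8 = 7.20 / 8 = 0.9000%
Σ(r − μ)² = (1.8 − 0.9000)² + (0 − 0.9000)² + … = 26.8200
σ = √[26.8200 / 8] = 1.8310%
IR = μ / tracking error = 0.9000 / 1.8310 = 0.4915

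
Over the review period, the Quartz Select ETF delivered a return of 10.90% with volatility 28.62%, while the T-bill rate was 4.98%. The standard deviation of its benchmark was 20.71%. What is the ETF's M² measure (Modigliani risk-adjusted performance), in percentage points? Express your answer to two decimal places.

Sharpe = (Rp − Rf) / σp = (10.90% − 4.98%) / 28.62% = 0.2068
M² = Rf + Sharpe × σm = 4.98% + 0.2068 × 20.71% = 9.2628%

9.26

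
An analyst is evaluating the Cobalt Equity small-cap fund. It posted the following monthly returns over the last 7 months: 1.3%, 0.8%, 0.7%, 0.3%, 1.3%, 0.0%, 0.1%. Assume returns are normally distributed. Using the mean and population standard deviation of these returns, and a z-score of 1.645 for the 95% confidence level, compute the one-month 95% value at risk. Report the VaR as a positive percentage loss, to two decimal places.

μ = (1.3 + 0.8 + 0.7 + 0.3 + 1.3 + 0 + 0.1) / 7 = 4.50 / 7 = 0.6429%
Σ(r − μ)² = 1.7171; population σ = √(1.7171/7) = 0.4953%
VaR = −(μ − z·σ) = −(0.6429 − 1.645 × 0.4953) = −(-0.1719) = 0.1719%

0.17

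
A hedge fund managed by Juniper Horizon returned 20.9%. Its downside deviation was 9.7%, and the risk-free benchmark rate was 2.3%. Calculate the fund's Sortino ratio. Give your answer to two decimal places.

1.92

Sortino = (Rp − Rf) / σd = (20.9% − 2.3%) / 9.7% = 18.60% / 9.7% = 1.9175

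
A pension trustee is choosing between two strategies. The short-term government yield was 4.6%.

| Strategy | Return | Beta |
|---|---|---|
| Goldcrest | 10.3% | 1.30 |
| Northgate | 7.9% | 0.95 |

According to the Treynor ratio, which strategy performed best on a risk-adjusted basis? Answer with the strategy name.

Goldcrest: Treynor = (10.3% − 4.6%) / 1.30 = 4.385
Northgate: Treynor = (7.9% − 4.6%) / 0.95 = 3.474
Highest: Goldcrest (4.385).

Goldcrest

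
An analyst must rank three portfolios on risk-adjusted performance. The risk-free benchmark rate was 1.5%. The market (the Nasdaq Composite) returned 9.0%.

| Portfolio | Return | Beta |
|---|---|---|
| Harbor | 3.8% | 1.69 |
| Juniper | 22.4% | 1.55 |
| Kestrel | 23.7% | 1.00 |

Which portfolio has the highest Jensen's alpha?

Kestrel

Harbor: α = 3.8% − [1.5% + 1.69 × (9.0% − 1.5%)] = -10.375
Juniper: α = 22.4% − [1.5% + 1.55 × (9.0% − 1.5%)] = 9.275
Kestrel: α = 23.7% − [1.5% + 1.00 × (9.0% − 1.5%)] = 14.700
Highest: Kestrel (14.700).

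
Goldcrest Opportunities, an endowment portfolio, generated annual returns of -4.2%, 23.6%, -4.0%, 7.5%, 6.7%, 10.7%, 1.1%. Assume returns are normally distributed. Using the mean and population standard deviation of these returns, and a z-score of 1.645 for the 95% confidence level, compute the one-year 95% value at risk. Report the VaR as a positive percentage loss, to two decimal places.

μ = (-4.2 + 23.6 − 4 + 7.5 + 6.7 + 10.7 + 1.1) / 7 = 5.9143%
Σ(r − μ)² = (-4.2 − 5.9143)² + (23.6 − 5.9143)² + (-4 − 5.9143)² + … = 562.5886
σ = √[562.5886 / 7] = 8.9649%
VaR = −(μ − z·σ) = −(5.9143 − 1.645 × 8.9649) = −(-8.8330) = 8.8330%

8.83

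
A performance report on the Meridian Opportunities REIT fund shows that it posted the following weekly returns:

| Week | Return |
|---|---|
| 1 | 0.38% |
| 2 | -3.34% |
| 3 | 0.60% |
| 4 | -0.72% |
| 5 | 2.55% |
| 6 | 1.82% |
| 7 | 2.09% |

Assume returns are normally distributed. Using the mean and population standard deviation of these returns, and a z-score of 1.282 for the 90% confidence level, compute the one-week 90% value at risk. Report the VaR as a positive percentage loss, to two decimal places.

1.93

Mean return r̄ = 3.380 / 7 = 0.4829%
Population std dev = √[24.7293 / 7] = 1.8796%
VaR = −(r̄ − z·σ) = −(0.4829 − 1.282 × 1.8796) = −(-1.9267) = 1.9267%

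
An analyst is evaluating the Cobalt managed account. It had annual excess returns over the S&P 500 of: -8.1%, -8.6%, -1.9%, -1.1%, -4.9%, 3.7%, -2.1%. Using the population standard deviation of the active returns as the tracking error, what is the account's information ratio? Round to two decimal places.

-0.83

Mean return r̄ = -23.00 / 7 = -3.2857%
Population std dev = √[110.9286 / 7] = 3.9808%
IR = r̄ / tracking error = -3.2857 / 3.9808 = -0.8254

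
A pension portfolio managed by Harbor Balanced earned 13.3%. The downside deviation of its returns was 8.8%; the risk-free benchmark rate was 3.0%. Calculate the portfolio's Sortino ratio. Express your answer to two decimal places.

1.17

Sortino = (Rp − Rf) / σd = (13.3% − 3.0%) / 8.8% = 10.30% / 8.8% = 1.1705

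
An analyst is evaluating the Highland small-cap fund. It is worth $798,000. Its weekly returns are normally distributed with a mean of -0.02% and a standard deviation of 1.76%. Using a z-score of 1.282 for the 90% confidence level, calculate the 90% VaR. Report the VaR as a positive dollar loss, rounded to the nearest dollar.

Return at the 90% tail: μ − z·σ = -0.02% − 1.282 × 1.76% = -0.02 − 2.25632 = -2.27632%
VaR = −(-2.27632%) × $798,000 = 2.27632% × $798,000 = $18,165

$18,165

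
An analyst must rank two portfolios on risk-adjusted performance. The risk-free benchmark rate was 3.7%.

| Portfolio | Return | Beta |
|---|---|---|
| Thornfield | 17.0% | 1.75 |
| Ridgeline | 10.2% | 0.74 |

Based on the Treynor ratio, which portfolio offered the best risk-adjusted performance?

Ridgeline

Thornfield: Treynor = (17.0% − 3.7%) / 1.75 = 7.600
Ridgeline: Treynor = (10.2% − 3.7%) / 0.74 = 8.784
Highest: Ridgeline (8.784).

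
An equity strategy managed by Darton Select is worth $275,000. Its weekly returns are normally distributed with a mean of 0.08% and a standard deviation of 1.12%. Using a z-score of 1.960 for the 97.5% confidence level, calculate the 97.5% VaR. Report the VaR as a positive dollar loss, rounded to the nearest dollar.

Return at the 97.5% tail: μ − z·σ = 0.08% − 1.960 × 1.12% = 0.08 − 2.1952 = -2.1152%
VaR = −(-2.1152%) × $275,000 = 2.1152% × $275,000 = $5,817

$5,817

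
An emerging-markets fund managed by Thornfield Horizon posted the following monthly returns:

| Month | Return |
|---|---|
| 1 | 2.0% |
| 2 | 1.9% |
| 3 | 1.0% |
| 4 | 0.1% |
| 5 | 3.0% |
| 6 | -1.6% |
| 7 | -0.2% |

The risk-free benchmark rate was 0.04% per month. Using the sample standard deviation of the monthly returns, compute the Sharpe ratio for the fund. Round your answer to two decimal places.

0.54

μ = (2 + 1.9 + 1 + 0.1 + 3 − 1.6 − 0.2) / 7 = 6.20 / 7 = 0.8857%
Sample σ = √[Σ(r − μ)² / 6] = √[14.7286 / 6] = √2.4548 = 1.5668%
Sharpe = (μ − rf) / σ = (0.8857 − 0.04) / 1.5668 = 0.8457 / 1.5668 = 0.5398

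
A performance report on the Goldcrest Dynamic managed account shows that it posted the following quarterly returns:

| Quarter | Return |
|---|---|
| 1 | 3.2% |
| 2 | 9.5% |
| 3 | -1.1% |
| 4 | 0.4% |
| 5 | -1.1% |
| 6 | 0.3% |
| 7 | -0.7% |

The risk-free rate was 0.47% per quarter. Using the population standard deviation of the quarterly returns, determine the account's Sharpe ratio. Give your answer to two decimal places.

Mean return r̄ = 10.50 / 7 = 1.5000%
Σ(r − r̄)² = (3.2 − 1.5000)² + (9.5 − 1.5000)² + (-1.1 − 1.5000)² + … = 87.9000
σ = √[87.9000 / 7] = 3.5436%
Sharpe = (r̄ − rf) / σ = (1.5000 − 0.47) / 3.5436 = 1.0300 / 3.5436 = 0.2907

0.29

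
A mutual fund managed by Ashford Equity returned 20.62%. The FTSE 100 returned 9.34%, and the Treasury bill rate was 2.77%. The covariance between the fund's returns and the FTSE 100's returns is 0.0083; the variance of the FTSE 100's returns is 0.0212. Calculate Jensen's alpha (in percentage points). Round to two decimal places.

β = Cov / Var = 0.0083 / 0.0212 = 0.3915
E[R] = Rf + β(Rm − Rf) = 2.77% + 0.3915 × (9.34% − 2.77%) = 5.3422%
α = Rp − E[R] = 20.62% − 5.3422% = 15.2778

15.28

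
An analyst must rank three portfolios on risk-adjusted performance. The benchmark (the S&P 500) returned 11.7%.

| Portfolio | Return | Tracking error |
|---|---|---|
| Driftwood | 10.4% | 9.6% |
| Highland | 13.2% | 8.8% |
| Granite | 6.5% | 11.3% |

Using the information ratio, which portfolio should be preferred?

Driftwood: IR = (10.4% − 11.7%) / 9.6% = -0.135
Highland: IR = (13.2% − 11.7%) / 8.8% = 0.170
Granite: IR = (6.5% − 11.7%) / 11.3% = -0.460
Highest: Highland (0.170).

Highland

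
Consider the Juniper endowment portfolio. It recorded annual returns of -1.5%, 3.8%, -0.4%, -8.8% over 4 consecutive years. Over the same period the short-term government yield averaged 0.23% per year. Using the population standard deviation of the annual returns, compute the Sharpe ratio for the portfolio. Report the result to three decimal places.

r̄ = (-1.5 + 3.8 − 0.4 − 8.8) / 4 = -6.90 / 4 = -1.7250%
Σ(r − r̄)² = 82.3875; population σ = √(82.3875/4) = 4.5384%
Sharpe = (r̄ − rf) / σ = (-1.7250 − 0.23) / 4.5384 = -1.9550 / 4.5384 = -0.4308

-0.431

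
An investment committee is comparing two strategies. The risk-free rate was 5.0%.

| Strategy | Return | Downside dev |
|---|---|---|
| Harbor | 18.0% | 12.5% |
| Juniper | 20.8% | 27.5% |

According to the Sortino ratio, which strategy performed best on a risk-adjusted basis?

Harbor: Sortino ratio = (18.0% − 5.0%) / 12.5% = 1.040
Juniper: Sortino ratio = (20.8% − 5.0%) / 27.5% = 0.575
Highest: Harbor (1.040).

Harbor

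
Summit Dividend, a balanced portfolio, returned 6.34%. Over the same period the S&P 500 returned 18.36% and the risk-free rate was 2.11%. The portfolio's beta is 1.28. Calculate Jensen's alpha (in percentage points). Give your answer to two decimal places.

-16.57

CAPM expected return = Rf + β(Rm − Rf) = 2.11% + 1.28 × (18.36% − 2.11%) = 2.11 + 1.28 × 16.25 = 22.9100%
Jensen's α = Rp − E[R] = 6.34% − 22.9100% = -16.5700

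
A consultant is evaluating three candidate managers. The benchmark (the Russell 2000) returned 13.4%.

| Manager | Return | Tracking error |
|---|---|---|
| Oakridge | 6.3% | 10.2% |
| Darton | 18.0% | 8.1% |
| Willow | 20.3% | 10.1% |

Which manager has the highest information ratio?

Oakridge: IR = (6.3% − 13.4%) / 10.2% = -0.696
Darton: IR = (18.0% − 13.4%) / 8.1% = 0.568
Willow: IR = (20.3% − 13.4%) / 10.1% = 0.683
Highest: Willow (0.683).

Willow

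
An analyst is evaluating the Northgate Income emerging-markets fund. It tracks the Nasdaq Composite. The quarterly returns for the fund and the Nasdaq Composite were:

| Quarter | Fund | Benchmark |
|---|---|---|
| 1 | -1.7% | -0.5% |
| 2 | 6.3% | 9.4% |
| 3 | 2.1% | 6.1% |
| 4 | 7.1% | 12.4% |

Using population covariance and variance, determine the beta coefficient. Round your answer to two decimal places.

0.72

r̄p = 3.4500%,  r̄m = 6.8500%
Cov = Σ(rp − r̄p)(rm − r̄m) / 4 = 16.5975
Var(rm) = Σ(rm − r̄m)² / 4 = 22.9725
β = Cov / Var = 16.5975 / 22.9725 = 0.7225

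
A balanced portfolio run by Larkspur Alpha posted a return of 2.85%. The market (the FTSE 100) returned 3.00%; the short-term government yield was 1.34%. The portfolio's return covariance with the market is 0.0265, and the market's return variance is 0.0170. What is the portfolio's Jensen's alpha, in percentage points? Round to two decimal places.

β = Cov / Var = 0.0265 / 0.0170 = 1.5588
E[R] = Rf + β(Rm − Rf) = 1.34% + 1.5588 × (3.00% − 1.34%) = 3.9276%
α = Rp − E[R] = 2.85% − 3.9276% = -1.0776

-1.08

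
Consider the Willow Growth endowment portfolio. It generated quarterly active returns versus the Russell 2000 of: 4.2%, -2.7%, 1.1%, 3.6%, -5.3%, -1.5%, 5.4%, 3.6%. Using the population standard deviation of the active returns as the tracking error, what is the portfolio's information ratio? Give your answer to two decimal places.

0.29

Mean return μ = 8.40 / 8 = 1.0500%
Σ(r − μ)² = (4.2 − 1.0500)² + (-2.7 − 1.0500)² + (1.1 − 1.0500)² + … = 102.7400
population σ = √(102.7400 / 8) = √12.8425 = 3.5836%
IR = μ / tracking error = 1.0500 / 3.5836 = 0.2930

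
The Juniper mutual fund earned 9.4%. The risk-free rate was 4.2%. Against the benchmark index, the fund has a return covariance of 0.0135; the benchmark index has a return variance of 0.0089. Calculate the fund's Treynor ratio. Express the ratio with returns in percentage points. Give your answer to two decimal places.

3.43

β = Cov / Var = 0.0135 / 0.0089 = 1.5169
Treynor = (Rp − Rf) / β = (9.4% − 4.2%) / 1.5169 = 5.20 / 1.5169 = 3.4280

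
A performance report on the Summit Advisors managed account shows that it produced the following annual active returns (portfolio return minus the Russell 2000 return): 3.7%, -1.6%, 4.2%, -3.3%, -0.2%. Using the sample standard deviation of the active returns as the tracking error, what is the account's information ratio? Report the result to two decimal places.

μ = (3.7 − 1.6 + 4.2 − 3.3 − 0.2) / 5 = 2.80 / 5 = 0.5600%
Sample σ = √[Σ(r − μ)² / 4] = √[43.2520 / 4] = √10.8130 = 3.2883%
IR = μ / tracking error = 0.5600 / 3.2883 = 0.1703

0.17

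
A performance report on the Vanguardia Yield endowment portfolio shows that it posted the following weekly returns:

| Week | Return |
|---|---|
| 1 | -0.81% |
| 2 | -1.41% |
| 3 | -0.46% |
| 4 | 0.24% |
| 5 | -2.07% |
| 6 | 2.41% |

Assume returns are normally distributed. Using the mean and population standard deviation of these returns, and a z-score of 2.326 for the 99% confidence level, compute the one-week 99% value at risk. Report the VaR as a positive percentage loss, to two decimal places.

μ = (-0.81 − 1.41 − 0.46 + 0.24 − 2.07 + 2.41) / 6 = -2.100 / 6 = -0.3500%
Population std dev = √[12.2714 / 6] = 1.4301%
VaR = −(μ − z·σ) = −(-0.3500 − 2.326 × 1.4301) = −(-3.6764) = 3.6764%

3.68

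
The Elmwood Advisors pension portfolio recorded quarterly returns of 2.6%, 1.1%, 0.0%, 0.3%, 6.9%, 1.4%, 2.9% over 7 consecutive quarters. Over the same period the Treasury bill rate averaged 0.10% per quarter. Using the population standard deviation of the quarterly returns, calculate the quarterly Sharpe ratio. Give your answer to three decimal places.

0.954

r̄ = (2.6 + 1.1 + 0 + 0.3 + 6.9 + 1.4 + 2.9) / 7 = 15.20 / 7 = 2.1714%
Σ(r − r̄)² = (2.6 − 2.1714)² + (1.1 − 2.1714)² + … = 33.0343
σ = √[33.0343 / 7] = 2.1724%
Sharpe = (r̄ − rf) / σ = (2.1714 − 0.1) / 2.1724 = 2.0714 / 2.1724 = 0.9535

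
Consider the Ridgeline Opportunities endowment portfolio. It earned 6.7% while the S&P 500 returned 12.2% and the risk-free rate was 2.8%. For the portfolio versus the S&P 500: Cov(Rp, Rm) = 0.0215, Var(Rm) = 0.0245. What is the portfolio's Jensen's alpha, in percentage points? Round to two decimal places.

β = Cov / Var = 0.0215 / 0.0245 = 0.8776
E[R] = Rf + β(Rm − Rf) = 2.8% + 0.8776 × (12.2% − 2.8%) = 11.0494%
α = Rp − E[R] = 6.7% − 11.0494% = -4.3494

-4.35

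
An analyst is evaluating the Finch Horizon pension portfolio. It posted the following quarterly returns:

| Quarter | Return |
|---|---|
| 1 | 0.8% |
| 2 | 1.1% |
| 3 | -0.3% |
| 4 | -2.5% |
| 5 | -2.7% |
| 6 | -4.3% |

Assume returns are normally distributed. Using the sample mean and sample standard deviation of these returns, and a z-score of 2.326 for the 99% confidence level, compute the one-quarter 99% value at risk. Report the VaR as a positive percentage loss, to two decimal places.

6.37

r̄ = (0.8 + 1.1 − 0.3 − 2.5 − 2.7 − 4.3) / 6 = -7.90 / 6 = -1.3167%
Σ(r − r̄)² = (0.8 − (-1.3167))² + (1.1 − (-1.3167))² + (-0.3 − (-1.3167))² + … = 23.5683
σ = √[23.5683 / 5] = 2.1711%
VaR = −(r̄ − z·σ) = −(-1.3167 − 2.326 × 2.1711) = −(-6.3667) = 6.3667%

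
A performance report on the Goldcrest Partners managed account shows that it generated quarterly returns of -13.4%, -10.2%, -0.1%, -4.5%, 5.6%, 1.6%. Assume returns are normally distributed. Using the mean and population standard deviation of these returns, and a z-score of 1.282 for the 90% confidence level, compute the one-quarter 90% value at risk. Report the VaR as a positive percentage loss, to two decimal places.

Mean return r̄ = -21.00 / 6 = -3.5000%
Σ(r − r̄)² = 264.2800; population σ = √(264.2800/6) = 6.6368%
VaR = −(r̄ − z·σ) = −(-3.5000 − 1.282 × 6.6368) = −(-12.0084) = 12.0084%

12.01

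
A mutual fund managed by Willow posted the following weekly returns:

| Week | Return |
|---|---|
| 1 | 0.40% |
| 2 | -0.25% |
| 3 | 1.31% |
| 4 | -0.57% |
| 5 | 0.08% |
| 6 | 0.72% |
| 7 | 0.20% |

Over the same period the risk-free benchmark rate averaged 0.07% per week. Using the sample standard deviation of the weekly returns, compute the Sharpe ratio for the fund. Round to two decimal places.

0.32

μ = (0.4 − 0.25 + 1.31 − 0.57 + 0.08 + 0.72 + 0.2) / 7 = 1.890 / 7 = 0.2700%
Sample std dev = √[2.3180 / 6] = 0.6216%
Sharpe = (μ − rf) / σ = (0.2700 − 0.07) / 0.6216 = 0.2000 / 0.6216 = 0.3218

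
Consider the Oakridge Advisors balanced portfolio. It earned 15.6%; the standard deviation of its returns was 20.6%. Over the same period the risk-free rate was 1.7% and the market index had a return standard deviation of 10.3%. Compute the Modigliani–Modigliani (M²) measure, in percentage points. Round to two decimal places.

Sharpe = (Rp − Rf) / σp = (15.6% − 1.7%) / 20.6% = 0.6748
M² = Rf + Sharpe × σm = 1.7% + 0.6748 × 10.3% = 8.6504%

8.65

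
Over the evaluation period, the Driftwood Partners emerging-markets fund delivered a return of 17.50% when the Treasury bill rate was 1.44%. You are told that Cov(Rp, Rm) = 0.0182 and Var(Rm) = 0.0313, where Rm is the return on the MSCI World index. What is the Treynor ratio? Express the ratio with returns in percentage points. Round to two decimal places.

27.62

β = Cov / Var = 0.0182 / 0.0313 = 0.5815
Treynor = (Rp − Rf) / β = (17.50% − 1.44%) / 0.5815 = 16.06 / 0.5815 = 27.6182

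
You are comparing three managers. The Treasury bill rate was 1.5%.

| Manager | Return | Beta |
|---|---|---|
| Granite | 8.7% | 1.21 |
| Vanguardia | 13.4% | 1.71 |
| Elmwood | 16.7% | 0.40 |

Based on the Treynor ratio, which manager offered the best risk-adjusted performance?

Elmwood

Granite: Treynor = (8.7% − 1.5%) / 1.21 = 5.950
Vanguardia: Treynor = (13.4% − 1.5%) / 1.71 = 6.959
Elmwood: Treynor = (16.7% − 1.5%) / 0.40 = 38.000
Highest: Elmwood (38.000).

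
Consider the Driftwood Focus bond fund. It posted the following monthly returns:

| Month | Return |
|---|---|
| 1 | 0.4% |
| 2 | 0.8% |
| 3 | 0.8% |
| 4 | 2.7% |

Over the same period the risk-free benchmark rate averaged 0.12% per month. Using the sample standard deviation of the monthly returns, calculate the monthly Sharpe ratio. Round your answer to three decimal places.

1.020

r̄ = (0.4 + 0.8 + 0.8 + 2.7) / 4 = 1.1750%
Sample σ = √[Σ(r − r̄)² / 3] = √[3.2075 / 3] = √1.0692 = 1.0340%
Sharpe = (r̄ − rf) / σ = (1.1750 − 0.12) / 1.0340 = 1.0550 / 1.0340 = 1.0203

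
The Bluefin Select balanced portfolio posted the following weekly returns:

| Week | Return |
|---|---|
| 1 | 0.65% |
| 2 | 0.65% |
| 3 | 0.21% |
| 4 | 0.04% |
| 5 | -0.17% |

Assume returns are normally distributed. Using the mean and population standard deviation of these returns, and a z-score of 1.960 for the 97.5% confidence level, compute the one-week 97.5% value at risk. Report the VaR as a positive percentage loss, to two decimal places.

0.37

μ = (0.65 + 0.65 + 0.21 + 0.04 − 0.17) / 5 = 1.380 / 5 = 0.2760%
Σ(r − μ)² = 0.5387; population σ = √(0.5387/5) = 0.3282%
VaR = −(μ − z·σ) = −(0.2760 − 1.960 × 0.3282) = −(-0.3673) = 0.3673%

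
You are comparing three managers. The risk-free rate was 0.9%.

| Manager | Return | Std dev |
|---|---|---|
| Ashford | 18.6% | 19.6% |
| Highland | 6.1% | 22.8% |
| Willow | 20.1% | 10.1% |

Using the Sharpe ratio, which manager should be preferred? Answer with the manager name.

Willow

Ashford: Sharpe ratio = (18.6% − 0.9%) / 19.6% = 0.903
Highland: Sharpe ratio = (6.1% − 0.9%) / 22.8% = 0.228
Willow: Sharpe ratio = (20.1% − 0.9%) / 10.1% = 1.901
Highest: Willow (1.901).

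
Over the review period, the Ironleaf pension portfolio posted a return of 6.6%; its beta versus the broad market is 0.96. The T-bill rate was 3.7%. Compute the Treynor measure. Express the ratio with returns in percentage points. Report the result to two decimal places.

Treynor = (Rp − Rf) / β = (6.6% − 3.7%) / 0.96 = 2.90 / 0.96 = 3.0208

3.02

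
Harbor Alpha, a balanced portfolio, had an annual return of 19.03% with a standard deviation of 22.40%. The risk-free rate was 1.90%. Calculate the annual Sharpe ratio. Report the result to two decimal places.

0.76

Sharpe = (Rp − Rf) / σp = (19.03% − 1.90%) / 22.40% = 17.13% / 22.40% = 0.7647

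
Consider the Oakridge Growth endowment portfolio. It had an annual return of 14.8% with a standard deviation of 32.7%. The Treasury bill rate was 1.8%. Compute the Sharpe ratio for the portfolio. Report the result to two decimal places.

Sharpe = (Rp − Rf) / σp = (14.8% − 1.8%) / 32.7% = 13.00% / 32.7% = 0.3976

0.40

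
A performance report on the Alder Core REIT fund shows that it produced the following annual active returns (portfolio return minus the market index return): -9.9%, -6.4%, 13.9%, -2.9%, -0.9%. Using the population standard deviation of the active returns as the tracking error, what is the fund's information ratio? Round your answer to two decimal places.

μ = (-9.9 − 6.4 + 13.9 − 2.9 − 0.9) / 5 = -1.2400%
Σ(r − μ)² = (-9.9 − (-1.2400))² + (-6.4 − (-1.2400))² + (13.9 − (-1.2400))² + … = 333.7120
population σ = √(333.7120 / 5) = √66.7424 = 8.1696%
IR = μ / tracking error = -1.2400 / 8.1696 = -0.1518

-0.15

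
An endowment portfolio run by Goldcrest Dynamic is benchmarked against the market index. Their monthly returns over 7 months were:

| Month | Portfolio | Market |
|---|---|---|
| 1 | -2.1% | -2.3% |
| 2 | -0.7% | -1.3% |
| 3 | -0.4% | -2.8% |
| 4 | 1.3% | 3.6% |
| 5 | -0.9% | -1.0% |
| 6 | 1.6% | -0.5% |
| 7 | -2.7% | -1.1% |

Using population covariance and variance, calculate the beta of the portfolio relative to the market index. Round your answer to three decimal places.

r̄p = -0.5571%,  r̄m = -0.7714%
Cov = Σ(rp − r̄p)(rm − r̄m) / 7 = 1.6573
Var(rm) = Σ(rm − r̄m)² / 7 = 3.7249
β = Cov / Var = 1.6573 / 3.7249 = 0.4449

0.445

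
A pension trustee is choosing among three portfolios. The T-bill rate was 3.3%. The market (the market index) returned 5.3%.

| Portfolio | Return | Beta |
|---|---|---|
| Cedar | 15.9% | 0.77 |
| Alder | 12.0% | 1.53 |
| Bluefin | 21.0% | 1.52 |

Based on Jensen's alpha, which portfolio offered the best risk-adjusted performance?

Bluefin

Cedar: α = 15.9% − [3.3% + 0.77 × (5.3% − 3.3%)] = 11.060
Alder: α = 12.0% − [3.3% + 1.53 × (5.3% − 3.3%)] = 5.640
Bluefin: α = 21.0% − [3.3% + 1.52 × (5.3% − 3.3%)] = 14.660
Highest: Bluefin (14.660).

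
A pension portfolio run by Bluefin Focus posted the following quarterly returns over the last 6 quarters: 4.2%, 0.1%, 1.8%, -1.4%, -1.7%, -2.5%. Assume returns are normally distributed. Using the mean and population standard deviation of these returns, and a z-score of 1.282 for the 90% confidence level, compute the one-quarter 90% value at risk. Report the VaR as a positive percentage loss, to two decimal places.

2.87

r̄ = (4.2 + 0.1 + 1.8 − 1.4 − 1.7 − 2.5) / 6 = 0.0833%
Σ(r − r̄)² = (4.2 − 0.0833)² + (0.1 − 0.0833)² + … = 31.9483
population σ = √(31.9483 / 6) = √5.3247 = 2.3075%
VaR = −(r̄ − z·σ) = −(0.0833 − 1.282 × 2.3075) = −(-2.8749) = 2.8749%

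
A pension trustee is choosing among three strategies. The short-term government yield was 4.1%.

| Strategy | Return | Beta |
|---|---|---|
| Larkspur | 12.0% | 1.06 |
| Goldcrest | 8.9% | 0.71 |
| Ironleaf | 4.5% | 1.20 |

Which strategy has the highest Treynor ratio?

Larkspur: Treynor = (12.0% − 4.1%) / 1.06 = 7.453
Goldcrest: Treynor = (8.9% − 4.1%) / 0.71 = 6.761
Ironleaf: Treynor = (4.5% − 4.1%) / 1.20 = 0.333
Highest: Larkspur (7.453).

Larkspur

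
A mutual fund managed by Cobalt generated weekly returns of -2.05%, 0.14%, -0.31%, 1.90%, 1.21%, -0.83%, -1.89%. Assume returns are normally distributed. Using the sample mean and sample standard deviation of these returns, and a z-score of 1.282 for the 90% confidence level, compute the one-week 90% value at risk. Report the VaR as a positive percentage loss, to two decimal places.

2.16

Mean return μ = -1.830 / 7 = -0.2614%
Sample σ = √[Σ(r − μ)² / 6] = √[13.1749 / 6] = √2.1958 = 1.4818%
VaR = −(μ − z·σ) = −(-0.2614 − 1.282 × 1.4818) = −(-2.1611) = 2.1611%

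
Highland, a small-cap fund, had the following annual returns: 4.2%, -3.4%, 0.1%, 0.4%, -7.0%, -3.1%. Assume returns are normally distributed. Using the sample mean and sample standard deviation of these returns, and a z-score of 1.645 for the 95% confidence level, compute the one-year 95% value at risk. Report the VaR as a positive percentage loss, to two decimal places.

μ = (4.2 − 3.4 + 0.1 + 0.4 − 7 − 3.1) / 6 = -8.80 / 6 = -1.4667%
Σ(r − μ)² = (4.2 − (-1.4667))² + (-3.4 − (-1.4667))² + … = 75.0733
sample σ = √(75.0733 / 5) = √15.0147 = 3.8749%
VaR = −(μ − z·σ) = −(-1.4667 − 1.645 × 3.8749) = −(-7.8409) = 7.8409%

7.84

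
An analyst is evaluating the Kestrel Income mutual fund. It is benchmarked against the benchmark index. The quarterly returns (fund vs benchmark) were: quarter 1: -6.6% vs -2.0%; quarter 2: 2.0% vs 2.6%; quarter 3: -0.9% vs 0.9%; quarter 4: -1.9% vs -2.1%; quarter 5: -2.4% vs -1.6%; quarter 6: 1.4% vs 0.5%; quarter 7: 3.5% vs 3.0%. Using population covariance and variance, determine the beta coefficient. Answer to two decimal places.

r̄p = -0.7000%,  r̄m = 0.1857%
Cov = Σ(rp − r̄p)(rm − r̄m) / 7 = 5.3614
Var(rm) = Σ(rm − r̄m)² / 7 = 3.9355
β = Cov / Var = 5.3614 / 3.9355 = 1.3623

1.36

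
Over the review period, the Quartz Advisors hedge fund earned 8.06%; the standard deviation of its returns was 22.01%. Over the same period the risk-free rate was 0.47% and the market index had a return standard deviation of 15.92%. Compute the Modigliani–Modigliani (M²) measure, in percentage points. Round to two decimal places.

Sharpe = (Rp − Rf) / σp = (8.06% − 0.47%) / 22.01% = 0.3448
M² = Rf + Sharpe × σm = 0.47% + 0.3448 × 15.92% = 5.9592%

5.96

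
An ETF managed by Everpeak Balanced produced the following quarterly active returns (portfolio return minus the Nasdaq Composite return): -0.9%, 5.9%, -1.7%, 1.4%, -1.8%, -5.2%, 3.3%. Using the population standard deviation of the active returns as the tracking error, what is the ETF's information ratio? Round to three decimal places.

0.042

μ = (-0.9 + 5.9 − 1.7 + 1.4 − 1.8 − 5.2 + 3.3) / 7 = 1.00 / 7 = 0.1429%
Population std dev = √[81.4971 / 7] = 3.4121%
IR = μ / tracking error = 0.1429 / 3.4121 = 0.0419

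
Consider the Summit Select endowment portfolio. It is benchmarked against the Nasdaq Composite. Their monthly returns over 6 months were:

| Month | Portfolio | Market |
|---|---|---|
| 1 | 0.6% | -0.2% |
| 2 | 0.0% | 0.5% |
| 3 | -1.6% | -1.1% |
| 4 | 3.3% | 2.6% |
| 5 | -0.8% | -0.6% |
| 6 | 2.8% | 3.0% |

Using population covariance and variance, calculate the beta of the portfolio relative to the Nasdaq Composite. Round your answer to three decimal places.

1.096

r̄p = 0.7167%,  r̄m = 0.7000%
Cov = Σ(rp − r̄p)(rm − r̄m) / 6 = 2.6817
Var(rm) = Σ(rm − r̄m)² / 6 = 2.4467
β = Cov / Var = 2.6817 / 2.4467 = 1.0960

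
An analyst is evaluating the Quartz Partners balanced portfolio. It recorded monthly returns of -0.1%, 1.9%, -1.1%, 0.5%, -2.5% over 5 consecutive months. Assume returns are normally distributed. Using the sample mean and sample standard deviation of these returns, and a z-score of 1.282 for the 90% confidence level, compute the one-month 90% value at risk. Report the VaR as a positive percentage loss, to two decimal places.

r̄ = (-0.1 + 1.9 − 1.1 + 0.5 − 2.5) / 5 = -0.2600%
Σ(r − r̄)² = (-0.1 − (-0.2600))² + (1.9 − (-0.2600))² + (-1.1 − (-0.2600))² + … = 10.9920
σ = √[10.9920 / 4] = 1.6577%
VaR = −(r̄ − z·σ) = −(-0.2600 − 1.282 × 1.6577) = −(-2.3852) = 2.3852%

2.39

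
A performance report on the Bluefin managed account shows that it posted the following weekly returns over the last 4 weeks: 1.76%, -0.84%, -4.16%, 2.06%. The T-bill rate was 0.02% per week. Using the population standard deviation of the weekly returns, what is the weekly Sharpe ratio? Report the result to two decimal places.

μ = (1.76 − 0.84 − 4.16 + 2.06) / 4 = -0.2950%
Population σ = √[Σ(r − μ)² / 4] = √[25.0043 / 4] = √6.2511 = 2.5002%
Sharpe = (μ − rf) / σ = (-0.2950 − 0.02) / 2.5002 = -0.3150 / 2.5002 = -0.1260

-0.13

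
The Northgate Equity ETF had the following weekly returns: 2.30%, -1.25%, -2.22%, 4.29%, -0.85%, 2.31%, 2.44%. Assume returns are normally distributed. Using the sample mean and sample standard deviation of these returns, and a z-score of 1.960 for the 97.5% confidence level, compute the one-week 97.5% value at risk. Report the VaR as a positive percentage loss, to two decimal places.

3.74

Mean return r̄ = 7.020 / 7 = 1.0029%
Sample σ = √[Σ(r − r̄)² / 6] = √[35.1571 / 6] = √5.8595 = 2.4206%
VaR = −(r̄ − z·σ) = −(1.0029 − 1.960 × 2.4206) = −(-3.7415) = 3.7415%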